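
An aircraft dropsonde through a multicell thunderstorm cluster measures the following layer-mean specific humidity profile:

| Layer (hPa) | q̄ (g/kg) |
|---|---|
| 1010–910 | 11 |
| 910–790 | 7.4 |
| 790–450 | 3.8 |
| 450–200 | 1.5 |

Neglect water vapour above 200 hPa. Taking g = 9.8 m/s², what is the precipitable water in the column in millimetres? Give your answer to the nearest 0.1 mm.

Precipitable water is the column-integrated vapour mass per unit area: PW = (1/g) Σ q̄ Δp, with q in kg/kg and Δp in Pa (1 kg/m² of water = 1 mm).
Layer 1010–910 hPa: Δp = 100 hPa = 10000 Pa, q̄ = 0.011 kg/kg → 0.011 × 10000 / 9.8 = 11.22 mm
Layer 910–790 hPa: Δp = 120 hPa = 12000 Pa, q̄ = 0.0074 kg/kg → 0.0074 × 12000 / 9.8 = 9.06 mm
Layer 790–450 hPa: Δp = 340 hPa = 34000 Pa, q̄ = 0.0038 kg/kg → 0.0038 × 34000 / 9.8 = 13.18 mm
Layer 450–200 hPa: Δp = 250 hPa = 25000 Pa, q̄ = 0.0015 kg/kg → 0.0015 × 25000 / 9.8 = 3.83 mm
PW = 11.22 + 9.06 + 13.18 + 3.83 = 37.29 ≈ 37.3 mm.

PW ≈ 37.3 mm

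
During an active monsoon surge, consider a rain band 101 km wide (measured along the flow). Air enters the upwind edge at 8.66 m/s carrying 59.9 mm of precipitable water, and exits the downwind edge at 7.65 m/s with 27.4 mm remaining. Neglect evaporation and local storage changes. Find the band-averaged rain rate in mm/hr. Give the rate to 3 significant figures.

Column moisture flux per unit crosswind length is F = V × PW.
Inflow: F_in = 8.66 × 59.9 = 518.734 mm·m/s
Outflow: F_out = 7.65 × 27.4 = 209.61 mm·m/s
Steady-state rate R = (F_in − F_out)/L = (518.734 − 209.61) / 101000 m = 3.061e-03 mm/s.
R = 3.061e-03 × 3600 = 11.0 mm/hr.

R ≈ 11.0 mm/hr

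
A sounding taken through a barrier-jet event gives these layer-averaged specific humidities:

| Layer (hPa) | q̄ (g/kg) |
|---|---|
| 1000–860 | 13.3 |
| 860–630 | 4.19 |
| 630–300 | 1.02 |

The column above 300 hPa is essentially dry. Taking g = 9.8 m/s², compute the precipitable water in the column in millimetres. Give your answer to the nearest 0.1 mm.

Precipitable water is the column-integrated vapour mass per unit area: PW = (1/g) Σ q̄ Δp, with q in kg/kg and Δp in Pa (1 kg/m² of water = 1 mm).
Layer 1000–860 hPa: Δp = 140 hPa = 14000 Pa, q̄ = 0.0133 kg/kg → 0.0133 × 14000 / 9.8 = 19.00 mm
Layer 860–630 hPa: Δp = 230 hPa = 23000 Pa, q̄ = 0.00419 kg/kg → 0.00419 × 23000 / 9.8 = 9.83 mm
Layer 630–300 hPa: Δp = 330 hPa = 33000 Pa, q̄ = 0.00102 kg/kg → 0.00102 × 33000 / 9.8 = 3.43 mm
PW = 19.00 + 9.83 + 3.43 = 32.26 ≈ 32.3 mm.

PW ≈ 32.3 mm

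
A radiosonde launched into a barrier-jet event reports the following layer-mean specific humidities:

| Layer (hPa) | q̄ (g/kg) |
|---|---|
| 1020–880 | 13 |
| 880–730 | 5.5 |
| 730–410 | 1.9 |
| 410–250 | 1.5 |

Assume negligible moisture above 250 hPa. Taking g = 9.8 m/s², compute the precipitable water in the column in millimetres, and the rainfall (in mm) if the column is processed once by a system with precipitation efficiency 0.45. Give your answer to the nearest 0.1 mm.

PW ≈ 35.6 mm; rainfall ≈ 16.0 mm

Precipitable water is the column-integrated vapour mass per unit area: PW = (1/g) Σ q̄ Δp, with q in kg/kg and Δp in Pa (1 kg/m² of water = 1 mm).
Layer 1020–880 hPa: Δp = 140 hPa = 14000 Pa, q̄ = 0.013 kg/kg → 0.013 × 14000 / 9.8 = 18.57 mm
Layer 880–730 hPa: Δp = 150 hPa = 15000 Pa, q̄ = 0.0055 kg/kg → 0.0055 × 15000 / 9.8 = 8.42 mm
Layer 730–410 hPa: Δp = 320 hPa = 32000 Pa, q̄ = 0.0019 kg/kg → 0.0019 × 32000 / 9.8 = 6.20 mm
Layer 410–250 hPa: Δp = 160 hPa = 16000 Pa, q̄ = 0.0015 kg/kg → 0.0015 × 16000 / 9.8 = 2.45 mm
PW = 18.57 + 8.42 + 6.20 + 2.45 = 35.64 ≈ 35.6 mm.
Rainfall = ε × PW = 0.45 × 35.6 = 16.0 mm.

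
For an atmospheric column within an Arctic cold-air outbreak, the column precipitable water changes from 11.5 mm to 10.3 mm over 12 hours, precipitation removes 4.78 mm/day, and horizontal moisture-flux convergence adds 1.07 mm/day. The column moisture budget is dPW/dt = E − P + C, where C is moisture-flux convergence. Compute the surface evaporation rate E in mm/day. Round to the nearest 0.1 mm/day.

dPW/dt = (10.3 − 11.5) mm / (12/24 day) = -2.400 mm/day.
E = dPW/dt + P − C = (-2.400) + 4.78 − (1.07) = 1.3 mm/day.

E ≈ 1.3 mm/day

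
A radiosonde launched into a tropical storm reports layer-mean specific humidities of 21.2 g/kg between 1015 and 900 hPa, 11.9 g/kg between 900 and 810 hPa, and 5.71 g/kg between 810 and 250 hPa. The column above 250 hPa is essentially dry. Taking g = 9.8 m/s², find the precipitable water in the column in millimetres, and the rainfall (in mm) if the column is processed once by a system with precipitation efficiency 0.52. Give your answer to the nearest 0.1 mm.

PW ≈ 68.4 mm; rainfall ≈ 35.6 mm

Precipitable water is the column-integrated vapour mass per unit area: PW = (1/g) Σ q̄ Δp, with q in kg/kg and Δp in Pa (1 kg/m² of water = 1 mm).
Layer 1015–900 hPa: Δp = 115 hPa = 11500 Pa, q̄ = 0.0212 kg/kg → 0.0212 × 11500 / 9.8 = 24.88 mm
Layer 900–810 hPa: Δp = 90 hPa = 9000 Pa, q̄ = 0.0119 kg/kg → 0.0119 × 9000 / 9.8 = 10.93 mm
Layer 810–250 hPa: Δp = 560 hPa = 56000 Pa, q̄ = 0.00571 kg/kg → 0.00571 × 56000 / 9.8 = 32.63 mm
PW = 24.88 + 10.93 + 32.63 = 68.44 ≈ 68.4 mm.
Rainfall = ε × PW = 0.52 × 68.4 = 35.6 mm.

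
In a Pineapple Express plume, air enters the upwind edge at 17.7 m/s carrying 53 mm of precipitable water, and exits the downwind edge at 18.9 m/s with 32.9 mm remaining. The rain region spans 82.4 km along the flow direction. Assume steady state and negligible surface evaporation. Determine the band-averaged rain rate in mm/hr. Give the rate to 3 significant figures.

Column moisture flux per unit crosswind length is F = V × PW.
Inflow: F_in = 17.7 × 53 = 938.1 mm·m/s
Outflow: F_out = 18.9 × 32.9 = 621.81 mm·m/s
Steady-state rate R = (F_in − F_out)/L = (938.1 − 621.81) / 82400 m = 3.838e-03 mm/s.
R = 3.838e-03 × 3600 = 13.8 mm/hr.

R ≈ 13.8 mm/hr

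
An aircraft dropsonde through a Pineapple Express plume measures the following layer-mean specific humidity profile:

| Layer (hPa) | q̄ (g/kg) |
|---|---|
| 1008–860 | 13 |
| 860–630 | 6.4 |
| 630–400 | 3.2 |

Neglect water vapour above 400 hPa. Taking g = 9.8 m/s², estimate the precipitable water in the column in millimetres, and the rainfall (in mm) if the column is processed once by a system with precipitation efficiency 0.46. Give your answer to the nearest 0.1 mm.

Precipitable water is the column-integrated vapour mass per unit area: PW = (1/g) Σ q̄ Δp, with q in kg/kg and Δp in Pa (1 kg/m² of water = 1 mm).
Layer 1008–860 hPa: Δp = 148 hPa = 14800 Pa, q̄ = 0.013 kg/kg → 0.013 × 14800 / 9.8 = 19.63 mm
Layer 860–630 hPa: Δp = 230 hPa = 23000 Pa, q̄ = 0.0064 kg/kg → 0.0064 × 23000 / 9.8 = 15.02 mm
Layer 630–400 hPa: Δp = 230 hPa = 23000 Pa, q̄ = 0.0032 kg/kg → 0.0032 × 23000 / 9.8 = 7.51 mm
PW = 19.63 + 15.02 + 7.51 = 42.16 ≈ 42.2 mm.
Rainfall = ε × PW = 0.46 × 42.2 = 19.4 mm.

PW ≈ 42.2 mm; rainfall ≈ 19.4 mm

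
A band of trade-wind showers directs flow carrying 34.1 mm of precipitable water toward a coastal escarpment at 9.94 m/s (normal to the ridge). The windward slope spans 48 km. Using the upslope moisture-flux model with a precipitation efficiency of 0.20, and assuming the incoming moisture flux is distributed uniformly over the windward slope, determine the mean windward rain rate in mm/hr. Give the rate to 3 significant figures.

R ≈ 5.08 mm/hr

Incoming column moisture flux per unit ridge length: F = V × PW = 9.94 × 34.1 = 338.954 mm·m/s.
Spread over the 48 km slope with efficiency ε = 0.20: R = ε·F/W = 0.20 × 338.954 / 48000 m = 1.412e-03 mm/s.
R = 1.412e-03 × 3600 = 5.08 mm/hr.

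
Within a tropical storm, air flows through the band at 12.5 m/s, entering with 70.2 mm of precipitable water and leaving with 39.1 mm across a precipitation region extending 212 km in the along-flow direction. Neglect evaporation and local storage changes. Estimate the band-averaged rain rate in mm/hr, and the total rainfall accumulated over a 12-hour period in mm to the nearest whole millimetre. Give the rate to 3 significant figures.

R ≈ 6.60 mm/hr; total ≈ 79 mm

Column moisture flux per unit crosswind length is F = V × PW.
Inflow: F_in = 12.5 × 70.2 = 877.5 mm·m/s
Outflow: F_out = 12.5 × 39.1 = 488.75 mm·m/s
Steady-state rate R = (F_in − F_out)/L = (877.5 − 488.75) / 212000 m = 1.834e-03 mm/s.
R = 1.834e-03 × 3600 = 6.60 mm/hr.
Over 12 h: total = 6.60 × 12 = 79.2 ≈ 79 mm.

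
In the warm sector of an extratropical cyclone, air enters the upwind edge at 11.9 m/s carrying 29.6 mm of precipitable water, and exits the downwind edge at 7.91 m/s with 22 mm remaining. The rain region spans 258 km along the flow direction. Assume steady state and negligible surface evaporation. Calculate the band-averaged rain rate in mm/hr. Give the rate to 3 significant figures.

R ≈ 2.49 mm/hr

Column moisture flux per unit crosswind length is F = V × PW.
Inflow: F_in = 11.9 × 29.6 = 352.24 mm·m/s
Outflow: F_out = 7.91 × 22 = 174.02 mm·m/s
Steady-state rate R = (F_in − F_out)/L = (352.24 − 174.02) / 258000 m = 6.908e-04 mm/s.
R = 6.908e-04 × 3600 = 2.49 mm/hr.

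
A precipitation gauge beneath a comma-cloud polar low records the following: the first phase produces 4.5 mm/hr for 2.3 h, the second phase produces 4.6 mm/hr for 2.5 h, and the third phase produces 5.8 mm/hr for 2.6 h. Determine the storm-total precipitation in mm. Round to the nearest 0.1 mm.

total ≈ 36.9 mm

Total = Σ Rᵢ Δtᵢ = 4.5 × 2.3 + 4.6 × 2.5 + 5.8 × 2.6
      = 10.35 + 11.5 + 15.08 = 36.9 mm.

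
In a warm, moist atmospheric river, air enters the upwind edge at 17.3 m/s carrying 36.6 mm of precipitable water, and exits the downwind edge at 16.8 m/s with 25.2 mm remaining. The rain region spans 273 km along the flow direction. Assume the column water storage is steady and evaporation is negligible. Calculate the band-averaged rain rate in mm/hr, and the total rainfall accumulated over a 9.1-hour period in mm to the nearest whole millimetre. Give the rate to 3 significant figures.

R ≈ 2.77 mm/hr; total ≈ 25 mm

Column moisture flux per unit crosswind length is F = V × PW.
Inflow: F_in = 17.3 × 36.6 = 633.18 mm·m/s
Outflow: F_out = 16.8 × 25.2 = 423.36 mm·m/s
Steady-state rate R = (F_in − F_out)/L = (633.18 − 423.36) / 273000 m = 7.686e-04 mm/s.
R = 7.686e-04 × 3600 = 2.77 mm/hr.
Over 9.1 h: total = 2.77 × 9.1 = 25.207 ≈ 25 mm.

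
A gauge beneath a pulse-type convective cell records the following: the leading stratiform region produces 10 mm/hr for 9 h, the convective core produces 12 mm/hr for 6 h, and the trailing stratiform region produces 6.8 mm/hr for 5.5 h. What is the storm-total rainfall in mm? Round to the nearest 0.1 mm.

total ≈ 199.4 mm

Total = Σ Rᵢ Δtᵢ = 10 × 9 + 12 × 6 + 6.8 × 5.5
      = 90 + 72 + 37.4 = 199.4 mm.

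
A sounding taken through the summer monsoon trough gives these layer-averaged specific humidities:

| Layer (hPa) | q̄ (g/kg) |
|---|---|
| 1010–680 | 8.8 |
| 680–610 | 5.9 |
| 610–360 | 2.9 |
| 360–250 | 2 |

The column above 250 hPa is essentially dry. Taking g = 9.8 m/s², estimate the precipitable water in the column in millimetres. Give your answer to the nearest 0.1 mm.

Precipitable water is the column-integrated vapour mass per unit area: PW = (1/g) Σ q̄ Δp, with q in kg/kg and Δp in Pa (1 kg/m² of water = 1 mm).
Layer 1010–680 hPa: Δp = 330 hPa = 33000 Pa, q̄ = 0.0088 kg/kg → 0.0088 × 33000 / 9.8 = 29.63 mm
Layer 680–610 hPa: Δp = 70 hPa = 7000 Pa, q̄ = 0.0059 kg/kg → 0.0059 × 7000 / 9.8 = 4.21 mm
Layer 610–360 hPa: Δp = 250 hPa = 25000 Pa, q̄ = 0.0029 kg/kg → 0.0029 × 25000 / 9.8 = 7.40 mm
Layer 360–250 hPa: Δp = 110 hPa = 11000 Pa, q̄ = 0.002 kg/kg → 0.002 × 11000 / 9.8 = 2.24 mm
PW = 29.63 + 4.21 + 7.40 + 2.24 = 43.48 ≈ 43.5 mm.

PW ≈ 43.5 mm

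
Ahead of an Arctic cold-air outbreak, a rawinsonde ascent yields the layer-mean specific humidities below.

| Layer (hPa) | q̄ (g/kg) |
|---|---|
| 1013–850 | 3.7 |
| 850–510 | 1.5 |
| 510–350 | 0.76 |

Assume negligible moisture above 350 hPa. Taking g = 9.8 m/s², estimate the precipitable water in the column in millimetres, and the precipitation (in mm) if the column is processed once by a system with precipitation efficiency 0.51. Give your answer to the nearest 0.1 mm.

Precipitable water is the column-integrated vapour mass per unit area: PW = (1/g) Σ q̄ Δp, with q in kg/kg and Δp in Pa (1 kg/m² of water = 1 mm).
Layer 1013–850 hPa: Δp = 163 hPa = 16300 Pa, q̄ = 0.0037 kg/kg → 0.0037 × 16300 / 9.8 = 6.15 mm
Layer 850–510 hPa: Δp = 340 hPa = 34000 Pa, q̄ = 0.0015 kg/kg → 0.0015 × 34000 / 9.8 = 5.20 mm
Layer 510–350 hPa: Δp = 160 hPa = 16000 Pa, q̄ = 0.00076 kg/kg → 0.00076 × 16000 / 9.8 = 1.24 mm
PW = 6.15 + 5.20 + 1.24 = 12.59 ≈ 12.6 mm.
Precipitation = ε × PW = 0.51 × 12.6 = 6.4 mm.

PW ≈ 12.6 mm; precipitation ≈ 6.4 mm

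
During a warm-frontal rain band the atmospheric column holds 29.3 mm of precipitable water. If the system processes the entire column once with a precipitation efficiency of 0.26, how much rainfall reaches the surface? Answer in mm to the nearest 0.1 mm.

rainfall ≈ 7.6 mm

Rainfall = ε × PW = 0.26 × 29.3 = 7.6 mm.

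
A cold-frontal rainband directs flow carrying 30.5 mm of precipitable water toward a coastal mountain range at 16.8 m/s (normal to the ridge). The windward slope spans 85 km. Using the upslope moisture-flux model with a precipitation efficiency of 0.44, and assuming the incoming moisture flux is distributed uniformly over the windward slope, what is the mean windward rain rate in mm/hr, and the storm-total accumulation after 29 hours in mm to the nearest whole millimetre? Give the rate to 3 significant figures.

R ≈ 9.55 mm/hr; total ≈ 277 mm

Incoming column moisture flux per unit ridge length: F = V × PW = 16.8 × 30.5 = 512.4 mm·m/s.
Spread over the 85 km slope with efficiency ε = 0.44: R = ε·F/W = 0.44 × 512.4 / 85000 m = 2.652e-03 mm/s.
R = 2.652e-03 × 3600 = 9.55 mm/hr.
Over 29 h: total = 9.55 × 29 = 276.95 ≈ 277 mm.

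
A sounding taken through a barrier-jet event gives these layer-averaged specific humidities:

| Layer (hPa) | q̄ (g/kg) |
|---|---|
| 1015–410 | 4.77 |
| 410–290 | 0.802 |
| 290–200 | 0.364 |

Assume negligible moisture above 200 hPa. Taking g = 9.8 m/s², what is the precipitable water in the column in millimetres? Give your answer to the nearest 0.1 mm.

Precipitable water is the column-integrated vapour mass per unit area: PW = (1/g) Σ q̄ Δp, with q in kg/kg and Δp in Pa (1 kg/m² of water = 1 mm).
Layer 1015–410 hPa: Δp = 605 hPa = 60500 Pa, q̄ = 0.00477 kg/kg → 0.00477 × 60500 / 9.8 = 29.45 mm
Layer 410–290 hPa: Δp = 120 hPa = 12000 Pa, q̄ = 0.000802 kg/kg → 0.000802 × 12000 / 9.8 = 0.98 mm
Layer 290–200 hPa: Δp = 90 hPa = 9000 Pa, q̄ = 0.000364 kg/kg → 0.000364 × 9000 / 9.8 = 0.33 mm
PW = 29.45 + 0.98 + 0.33 = 30.76 ≈ 30.8 mm.

PW ≈ 30.8 mm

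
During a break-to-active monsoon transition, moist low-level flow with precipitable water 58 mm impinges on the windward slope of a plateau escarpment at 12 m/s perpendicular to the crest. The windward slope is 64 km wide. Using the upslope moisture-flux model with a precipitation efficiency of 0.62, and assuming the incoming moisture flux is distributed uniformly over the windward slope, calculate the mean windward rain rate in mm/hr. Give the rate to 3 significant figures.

R ≈ 24.3 mm/hr

Incoming column moisture flux per unit ridge length: F = V × PW = 12 × 58 = 696 mm·m/s.
Spread over the 64 km slope with efficiency ε = 0.62: R = ε·F/W = 0.62 × 696 / 64000 m = 6.742e-03 mm/s.
R = 6.742e-03 × 3600 = 24.3 mm/hr.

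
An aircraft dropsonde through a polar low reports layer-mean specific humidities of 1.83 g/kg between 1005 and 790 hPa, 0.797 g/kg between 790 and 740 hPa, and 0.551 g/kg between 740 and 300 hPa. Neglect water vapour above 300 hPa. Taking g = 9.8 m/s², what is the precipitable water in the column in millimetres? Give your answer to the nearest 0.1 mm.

PW ≈ 6.9 mm

Precipitable water is the column-integrated vapour mass per unit area: PW = (1/g) Σ q̄ Δp, with q in kg/kg and Δp in Pa (1 kg/m² of water = 1 mm).
Layer 1005–790 hPa: Δp = 215 hPa = 21500 Pa, q̄ = 0.00183 kg/kg → 0.00183 × 21500 / 9.8 = 4.01 mm
Layer 790–740 hPa: Δp = 50 hPa = 5000 Pa, q̄ = 0.000797 kg/kg → 0.000797 × 5000 / 9.8 = 0.41 mm
Layer 740–300 hPa: Δp = 440 hPa = 44000 Pa, q̄ = 0.000551 kg/kg → 0.000551 × 44000 / 9.8 = 2.47 mm
PW = 4.01 + 0.41 + 2.47 = 6.89 ≈ 6.9 mm.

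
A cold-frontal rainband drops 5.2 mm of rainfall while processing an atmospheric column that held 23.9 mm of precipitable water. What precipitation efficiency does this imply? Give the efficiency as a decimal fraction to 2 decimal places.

ε ≈ 0.22

ε = rainfall / PW = 5.2 / 23.9 = 0.22.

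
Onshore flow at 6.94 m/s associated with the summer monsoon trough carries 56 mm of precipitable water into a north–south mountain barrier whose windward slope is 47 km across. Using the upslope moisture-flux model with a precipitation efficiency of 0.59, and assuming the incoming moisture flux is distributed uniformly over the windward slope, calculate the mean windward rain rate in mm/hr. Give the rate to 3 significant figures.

Incoming column moisture flux per unit ridge length: F = V × PW = 6.94 × 56 = 388.64 mm·m/s.
Spread over the 47 km slope with efficiency ε = 0.59: R = ε·F/W = 0.59 × 388.64 / 47000 m = 4.879e-03 mm/s.
R = 4.879e-03 × 3600 = 17.6 mm/hr.

R ≈ 17.6 mm/hr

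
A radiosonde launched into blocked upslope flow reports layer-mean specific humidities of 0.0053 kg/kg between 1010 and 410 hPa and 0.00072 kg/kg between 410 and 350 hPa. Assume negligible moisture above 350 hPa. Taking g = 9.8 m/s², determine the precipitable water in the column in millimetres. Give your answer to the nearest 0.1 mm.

PW ≈ 32.9 mm

Precipitable water is the column-integrated vapour mass per unit area: PW = (1/g) Σ q̄ Δp, with q in kg/kg and Δp in Pa (1 kg/m² of water = 1 mm).
Layer 1010–410 hPa: Δp = 600 hPa = 60000 Pa, q̄ = 0.0053 kg/kg → 0.0053 × 60000 / 9.8 = 32.45 mm
Layer 410–350 hPa: Δp = 60 hPa = 6000 Pa, q̄ = 0.00072 kg/kg → 0.00072 × 6000 / 9.8 = 0.44 mm
PW = 32.45 + 0.44 = 32.89 ≈ 32.9 mm.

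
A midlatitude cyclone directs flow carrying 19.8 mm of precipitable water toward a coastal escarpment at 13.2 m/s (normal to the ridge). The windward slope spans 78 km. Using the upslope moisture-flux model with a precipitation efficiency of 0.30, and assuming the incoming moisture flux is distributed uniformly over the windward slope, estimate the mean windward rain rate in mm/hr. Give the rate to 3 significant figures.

Incoming column moisture flux per unit ridge length: F = V × PW = 13.2 × 19.8 = 261.36 mm·m/s.
Spread over the 78 km slope with efficiency ε = 0.30: R = ε·F/W = 0.30 × 261.36 / 78000 m = 1.005e-03 mm/s.
R = 1.005e-03 × 3600 = 3.62 mm/hr.

R ≈ 3.62 mm/hr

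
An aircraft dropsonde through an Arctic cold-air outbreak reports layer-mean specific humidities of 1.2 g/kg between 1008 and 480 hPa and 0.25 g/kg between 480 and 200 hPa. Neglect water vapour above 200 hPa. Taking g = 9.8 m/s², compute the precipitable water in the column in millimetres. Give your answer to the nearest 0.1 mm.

Precipitable water is the column-integrated vapour mass per unit area: PW = (1/g) Σ q̄ Δp, with q in kg/kg and Δp in Pa (1 kg/m² of water = 1 mm).
Layer 1008–480 hPa: Δp = 528 hPa = 52800 Pa, q̄ = 0.0012 kg/kg → 0.0012 × 52800 / 9.8 = 6.47 mm
Layer 480–200 hPa: Δp = 280 hPa = 28000 Pa, q̄ = 0.00025 kg/kg → 0.00025 × 28000 / 9.8 = 0.71 mm
PW = 6.47 + 0.71 = 7.18 ≈ 7.2 mm.

PW ≈ 7.2 mm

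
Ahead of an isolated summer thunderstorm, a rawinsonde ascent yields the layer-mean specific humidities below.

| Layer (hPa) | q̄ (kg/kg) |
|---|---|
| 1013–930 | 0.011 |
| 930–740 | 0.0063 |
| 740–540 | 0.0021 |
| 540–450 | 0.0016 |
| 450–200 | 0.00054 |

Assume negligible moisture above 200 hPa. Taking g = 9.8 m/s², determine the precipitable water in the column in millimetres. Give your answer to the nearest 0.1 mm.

Precipitable water is the column-integrated vapour mass per unit area: PW = (1/g) Σ q̄ Δp, with q in kg/kg and Δp in Pa (1 kg/m² of water = 1 mm).
Layer 1013–930 hPa: Δp = 83 hPa = 8300 Pa, q̄ = 0.011 kg/kg → 0.011 × 8300 / 9.8 = 9.32 mm
Layer 930–740 hPa: Δp = 190 hPa = 19000 Pa, q̄ = 0.0063 kg/kg → 0.0063 × 19000 / 9.8 = 12.21 mm
Layer 740–540 hPa: Δp = 200 hPa = 20000 Pa, q̄ = 0.0021 kg/kg → 0.0021 × 20000 / 9.8 = 4.29 mm
Layer 540–450 hPa: Δp = 90 hPa = 9000 Pa, q̄ = 0.0016 kg/kg → 0.0016 × 9000 / 9.8 = 1.47 mm
Layer 450–200 hPa: Δp = 250 hPa = 25000 Pa, q̄ = 0.00054 kg/kg → 0.00054 × 25000 / 9.8 = 1.38 mm
PW = 9.32 + 12.21 + 4.29 + 1.47 + 1.38 = 28.67 ≈ 28.7 mm.

PW ≈ 28.7 mm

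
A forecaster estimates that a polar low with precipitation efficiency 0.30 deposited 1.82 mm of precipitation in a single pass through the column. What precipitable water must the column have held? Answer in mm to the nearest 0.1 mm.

PW = precipitation / ε = 1.82 / 0.30 = 6.1 mm.

PW ≈ 6.1 mm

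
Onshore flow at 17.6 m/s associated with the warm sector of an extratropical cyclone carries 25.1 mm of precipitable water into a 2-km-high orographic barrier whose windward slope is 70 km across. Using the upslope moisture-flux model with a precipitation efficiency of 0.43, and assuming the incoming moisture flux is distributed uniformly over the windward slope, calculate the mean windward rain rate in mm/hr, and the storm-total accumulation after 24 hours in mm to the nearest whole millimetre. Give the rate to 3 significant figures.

Incoming column moisture flux per unit ridge length: F = V × PW = 17.6 × 25.1 = 441.76 mm·m/s.
Spread over the 70 km slope with efficiency ε = 0.43: R = ε·F/W = 0.43 × 441.76 / 70000 m = 2.714e-03 mm/s.
R = 2.714e-03 × 3600 = 9.77 mm/hr.
Over 24 h: total = 9.77 × 24 = 234.48 ≈ 234 mm.

R ≈ 9.77 mm/hr; total ≈ 234 mm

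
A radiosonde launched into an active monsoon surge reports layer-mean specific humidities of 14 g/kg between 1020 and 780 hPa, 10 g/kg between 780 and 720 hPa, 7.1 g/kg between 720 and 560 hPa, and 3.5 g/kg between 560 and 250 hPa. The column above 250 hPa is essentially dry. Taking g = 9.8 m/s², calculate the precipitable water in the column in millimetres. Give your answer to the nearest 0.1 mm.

PW ≈ 63.1 mm

Precipitable water is the column-integrated vapour mass per unit area: PW = (1/g) Σ q̄ Δp, with q in kg/kg and Δp in Pa (1 kg/m² of water = 1 mm).
Layer 1020–780 hPa: Δp = 240 hPa = 24000 Pa, q̄ = 0.014 kg/kg → 0.014 × 24000 / 9.8 = 34.29 mm
Layer 780–720 hPa: Δp = 60 hPa = 6000 Pa, q̄ = 0.01 kg/kg → 0.01 × 6000 / 9.8 = 6.12 mm
Layer 720–560 hPa: Δp = 160 hPa = 16000 Pa, q̄ = 0.0071 kg/kg → 0.0071 × 16000 / 9.8 = 11.59 mm
Layer 560–250 hPa: Δp = 310 hPa = 31000 Pa, q̄ = 0.0035 kg/kg → 0.0035 × 31000 / 9.8 = 11.07 mm
PW = 34.29 + 6.12 + 11.59 + 11.07 = 63.07 ≈ 63.1 mm.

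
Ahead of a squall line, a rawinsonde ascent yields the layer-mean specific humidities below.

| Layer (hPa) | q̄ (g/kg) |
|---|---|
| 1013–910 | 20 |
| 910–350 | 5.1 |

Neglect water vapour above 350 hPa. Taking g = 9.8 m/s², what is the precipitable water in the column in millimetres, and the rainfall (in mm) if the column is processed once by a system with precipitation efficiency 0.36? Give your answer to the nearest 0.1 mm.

PW ≈ 50.2 mm; rainfall ≈ 18.1 mm

Precipitable water is the column-integrated vapour mass per unit area: PW = (1/g) Σ q̄ Δp, with q in kg/kg and Δp in Pa (1 kg/m² of water = 1 mm).
Layer 1013–910 hPa: Δp = 103 hPa = 10300 Pa, q̄ = 0.02 kg/kg → 0.02 × 10300 / 9.8 = 21.02 mm
Layer 910–350 hPa: Δp = 560 hPa = 56000 Pa, q̄ = 0.0051 kg/kg → 0.0051 × 56000 / 9.8 = 29.14 mm
PW = 21.02 + 29.14 = 50.16 ≈ 50.2 mm.
Rainfall = ε × PW = 0.36 × 50.2 = 18.1 mm.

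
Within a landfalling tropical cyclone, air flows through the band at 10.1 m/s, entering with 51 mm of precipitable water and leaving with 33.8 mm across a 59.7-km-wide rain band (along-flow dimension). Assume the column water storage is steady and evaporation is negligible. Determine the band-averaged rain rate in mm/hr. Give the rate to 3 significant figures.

Column moisture flux per unit crosswind length is F = V × PW.
Inflow: F_in = 10.1 × 51 = 515.1 mm·m/s
Outflow: F_out = 10.1 × 33.8 = 341.38 mm·m/s
Steady-state rate R = (F_in − F_out)/L = (515.1 − 341.38) / 59700 m = 2.910e-03 mm/s.
R = 2.910e-03 × 3600 = 10.5 mm/hr.

R ≈ 10.5 mm/hr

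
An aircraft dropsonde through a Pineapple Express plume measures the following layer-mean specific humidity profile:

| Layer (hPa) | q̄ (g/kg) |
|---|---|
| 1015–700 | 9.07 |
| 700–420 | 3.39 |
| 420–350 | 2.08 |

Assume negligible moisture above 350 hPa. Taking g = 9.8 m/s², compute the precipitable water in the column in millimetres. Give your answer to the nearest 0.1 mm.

Precipitable water is the column-integrated vapour mass per unit area: PW = (1/g) Σ q̄ Δp, with q in kg/kg and Δp in Pa (1 kg/m² of water = 1 mm).
Layer 1015–700 hPa: Δp = 315 hPa = 31500 Pa, q̄ = 0.00907 kg/kg → 0.00907 × 31500 / 9.8 = 29.15 mm
Layer 700–420 hPa: Δp = 280 hPa = 28000 Pa, q̄ = 0.00339 kg/kg → 0.00339 × 28000 / 9.8 = 9.69 mm
Layer 420–350 hPa: Δp = 70 hPa = 7000 Pa, q̄ = 0.00208 kg/kg → 0.00208 × 7000 / 9.8 = 1.49 mm
PW = 29.15 + 9.69 + 1.49 = 40.33 ≈ 40.3 mm.

PW ≈ 40.3 mm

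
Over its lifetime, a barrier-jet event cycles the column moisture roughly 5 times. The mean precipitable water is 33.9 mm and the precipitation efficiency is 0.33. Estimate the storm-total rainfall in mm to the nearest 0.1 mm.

Each cycle deposits ε × PW = 0.33 × 33.9 = 11.187 mm.
Over 5 cycles: 5 × 11.187 = 55.9 mm.

rainfall ≈ 55.9 mm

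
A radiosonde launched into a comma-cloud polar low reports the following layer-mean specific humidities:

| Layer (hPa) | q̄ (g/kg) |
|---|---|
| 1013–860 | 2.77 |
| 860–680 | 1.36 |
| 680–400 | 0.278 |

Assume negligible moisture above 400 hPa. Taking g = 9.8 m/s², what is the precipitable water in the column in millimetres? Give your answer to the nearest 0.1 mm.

Precipitable water is the column-integrated vapour mass per unit area: PW = (1/g) Σ q̄ Δp, with q in kg/kg and Δp in Pa (1 kg/m² of water = 1 mm).
Layer 1013–860 hPa: Δp = 153 hPa = 15300 Pa, q̄ = 0.00277 kg/kg → 0.00277 × 15300 / 9.8 = 4.32 mm
Layer 860–680 hPa: Δp = 180 hPa = 18000 Pa, q̄ = 0.00136 kg/kg → 0.00136 × 18000 / 9.8 = 2.50 mm
Layer 680–400 hPa: Δp = 280 hPa = 28000 Pa, q̄ = 0.000278 kg/kg → 0.000278 × 28000 / 9.8 = 0.79 mm
PW = 4.32 + 2.50 + 0.79 = 7.61 ≈ 7.6 mm.

PW ≈ 7.6 mm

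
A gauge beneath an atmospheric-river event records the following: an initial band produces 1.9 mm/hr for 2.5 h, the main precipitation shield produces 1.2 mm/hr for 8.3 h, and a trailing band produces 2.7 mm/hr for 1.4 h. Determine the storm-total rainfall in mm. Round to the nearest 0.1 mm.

total ≈ 18.5 mm

Total = Σ Rᵢ Δtᵢ = 1.9 × 2.5 + 1.2 × 8.3 + 2.7 × 1.4
      = 4.75 + 9.96 + 3.78 = 18.5 mm.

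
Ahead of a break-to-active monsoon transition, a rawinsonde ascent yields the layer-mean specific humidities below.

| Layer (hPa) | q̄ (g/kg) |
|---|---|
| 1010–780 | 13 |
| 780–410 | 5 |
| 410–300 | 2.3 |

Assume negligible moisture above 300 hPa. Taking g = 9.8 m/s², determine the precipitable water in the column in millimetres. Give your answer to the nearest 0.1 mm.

PW ≈ 52.0 mm

Precipitable water is the column-integrated vapour mass per unit area: PW = (1/g) Σ q̄ Δp, with q in kg/kg and Δp in Pa (1 kg/m² of water = 1 mm).
Layer 1010–780 hPa: Δp = 230 hPa = 23000 Pa, q̄ = 0.013 kg/kg → 0.013 × 23000 / 9.8 = 30.51 mm
Layer 780–410 hPa: Δp = 370 hPa = 37000 Pa, q̄ = 0.005 kg/kg → 0.005 × 37000 / 9.8 = 18.88 mm
Layer 410–300 hPa: Δp = 110 hPa = 11000 Pa, q̄ = 0.0023 kg/kg → 0.0023 × 11000 / 9.8 = 2.58 mm
PW = 30.51 + 18.88 + 2.58 = 51.97 ≈ 52.0 mm.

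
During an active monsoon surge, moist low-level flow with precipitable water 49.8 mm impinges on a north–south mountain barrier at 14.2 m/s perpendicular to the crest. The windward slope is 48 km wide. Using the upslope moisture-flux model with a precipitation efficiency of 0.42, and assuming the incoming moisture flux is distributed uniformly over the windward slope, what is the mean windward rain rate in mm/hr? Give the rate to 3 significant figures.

Incoming column moisture flux per unit ridge length: F = V × PW = 14.2 × 49.8 = 707.16 mm·m/s.
Spread over the 48 km slope with efficiency ε = 0.42: R = ε·F/W = 0.42 × 707.16 / 48000 m = 6.188e-03 mm/s.
R = 6.188e-03 × 3600 = 22.3 mm/hr.

R ≈ 22.3 mm/hr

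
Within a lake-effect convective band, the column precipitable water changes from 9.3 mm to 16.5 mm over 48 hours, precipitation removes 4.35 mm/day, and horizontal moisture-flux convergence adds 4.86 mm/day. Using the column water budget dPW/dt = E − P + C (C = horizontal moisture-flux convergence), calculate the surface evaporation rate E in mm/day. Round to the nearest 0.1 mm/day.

E ≈ 3.1 mm/day

dPW/dt = (16.5 − 9.3) mm / (48/24 day) = +3.600 mm/day.
E = dPW/dt + P − C = (+3.600) + 4.35 − (4.86) = 3.1 mm/day.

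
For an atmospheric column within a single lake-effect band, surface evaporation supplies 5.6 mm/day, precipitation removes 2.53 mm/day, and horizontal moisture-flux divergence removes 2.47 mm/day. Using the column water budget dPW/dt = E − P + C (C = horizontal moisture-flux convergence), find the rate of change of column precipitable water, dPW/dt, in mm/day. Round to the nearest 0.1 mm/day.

dPW/dt ≈ 0.6 mm/day

dPW/dt = E − P + C = 5.6 − 2.53 + (-2.47) = 0.6 mm/day.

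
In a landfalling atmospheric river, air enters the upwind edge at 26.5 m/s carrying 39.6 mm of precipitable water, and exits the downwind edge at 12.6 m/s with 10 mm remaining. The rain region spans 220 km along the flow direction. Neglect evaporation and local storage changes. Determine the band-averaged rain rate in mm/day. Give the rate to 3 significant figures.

Column moisture flux per unit crosswind length is F = V × PW.
Inflow: F_in = 26.5 × 39.6 = 1049.4 mm·m/s
Outflow: F_out = 12.6 × 10 = 126 mm·m/s
Steady-state rate R = (F_in − F_out)/L = (1049.4 − 126) / 220000 m = 4.197e-03 mm/s.
R = 4.197e-03 × 3600 × 24 = 363 mm/day.

R ≈ 363 mm/day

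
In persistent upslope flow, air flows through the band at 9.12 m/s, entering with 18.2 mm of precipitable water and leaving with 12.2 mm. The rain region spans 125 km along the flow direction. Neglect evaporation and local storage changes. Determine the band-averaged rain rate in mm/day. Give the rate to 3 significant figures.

R ≈ 37.8 mm/day

Column moisture flux per unit crosswind length is F = V × PW.
Inflow: F_in = 9.12 × 18.2 = 165.984 mm·m/s
Outflow: F_out = 9.12 × 12.2 = 111.264 mm·m/s
Steady-state rate R = (F_in − F_out)/L = (165.984 − 111.264) / 125000 m = 4.378e-04 mm/s.
R = 4.378e-04 × 3600 × 24 = 37.8 mm/day.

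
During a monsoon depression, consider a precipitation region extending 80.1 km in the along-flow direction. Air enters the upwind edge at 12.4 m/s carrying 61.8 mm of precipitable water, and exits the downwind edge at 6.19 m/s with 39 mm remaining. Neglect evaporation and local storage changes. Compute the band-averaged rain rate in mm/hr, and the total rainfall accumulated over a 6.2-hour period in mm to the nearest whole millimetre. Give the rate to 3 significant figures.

R ≈ 23.6 mm/hr; total ≈ 146 mm

Column moisture flux per unit crosswind length is F = V × PW.
Inflow: F_in = 12.4 × 61.8 = 766.32 mm·m/s
Outflow: F_out = 6.19 × 39 = 241.41 mm·m/s
Steady-state rate R = (F_in − F_out)/L = (766.32 − 241.41) / 80100 m = 6.553e-03 mm/s.
R = 6.553e-03 × 3600 = 23.6 mm/hr.
Over 6.2 h: total = 23.6 × 6.2 = 146.32 ≈ 146 mm.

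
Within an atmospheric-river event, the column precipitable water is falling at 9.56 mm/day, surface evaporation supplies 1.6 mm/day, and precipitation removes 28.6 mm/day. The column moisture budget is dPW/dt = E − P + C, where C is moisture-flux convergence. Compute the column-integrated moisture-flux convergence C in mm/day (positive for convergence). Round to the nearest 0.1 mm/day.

C ≈ 17.4 mm/day

dPW/dt = -9.56 mm/day.
C = dPW/dt − E + P = (-9.56) − 1.6 + 28.6 = 17.4 mm/day.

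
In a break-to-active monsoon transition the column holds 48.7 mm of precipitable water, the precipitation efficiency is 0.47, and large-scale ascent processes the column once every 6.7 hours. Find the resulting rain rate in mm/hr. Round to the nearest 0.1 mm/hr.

Each overturning extracts ε × PW = 0.47 × 48.7 = 22.889 mm.
Rate = ε·PW / τ = 22.889 / 6.7 h = 3.4 mm/hr.

R ≈ 3.4 mm/hr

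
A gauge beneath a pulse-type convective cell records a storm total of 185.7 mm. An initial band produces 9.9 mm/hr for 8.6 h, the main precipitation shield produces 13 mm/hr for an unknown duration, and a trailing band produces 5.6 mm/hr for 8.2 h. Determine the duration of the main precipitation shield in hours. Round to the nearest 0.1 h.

Known phases: 9.9 × 8.6 + 5.6 × 8.2 = 85.14 + 45.92 = 131.06 mm.
Remaining depth = 185.7 − 131.06 = 54.64 mm.
Duration = 54.64 / 13 = 4.2 h.

duration ≈ 4.2 h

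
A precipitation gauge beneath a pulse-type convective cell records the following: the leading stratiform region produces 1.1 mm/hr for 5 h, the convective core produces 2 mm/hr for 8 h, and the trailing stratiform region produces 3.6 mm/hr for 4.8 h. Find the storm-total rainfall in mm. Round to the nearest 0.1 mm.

total ≈ 38.8 mm

Total = Σ Rᵢ Δtᵢ = 1.1 × 5 + 2 × 8 + 3.6 × 4.8
      = 5.5 + 16 + 17.28 = 38.8 mm.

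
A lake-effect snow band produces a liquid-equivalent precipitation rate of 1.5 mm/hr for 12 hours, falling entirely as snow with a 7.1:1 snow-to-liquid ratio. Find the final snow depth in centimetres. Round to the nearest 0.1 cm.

snow depth ≈ 12.8 cm

Liquid-equivalent depth = 1.5 × 12 = 18 mm.
Snow depth = 18 mm × 7.1 = 127.8 mm = 12.8 cm.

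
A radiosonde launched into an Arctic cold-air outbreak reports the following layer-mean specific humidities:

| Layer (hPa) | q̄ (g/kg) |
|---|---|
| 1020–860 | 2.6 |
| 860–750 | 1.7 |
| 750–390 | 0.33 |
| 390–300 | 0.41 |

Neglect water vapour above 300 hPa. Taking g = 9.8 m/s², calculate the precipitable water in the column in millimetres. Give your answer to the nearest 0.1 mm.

Precipitable water is the column-integrated vapour mass per unit area: PW = (1/g) Σ q̄ Δp, with q in kg/kg and Δp in Pa (1 kg/m² of water = 1 mm).
Layer 1020–860 hPa: Δp = 160 hPa = 16000 Pa, q̄ = 0.0026 kg/kg → 0.0026 × 16000 / 9.8 = 4.24 mm
Layer 860–750 hPa: Δp = 110 hPa = 11000 Pa, q̄ = 0.0017 kg/kg → 0.0017 × 11000 / 9.8 = 1.91 mm
Layer 750–390 hPa: Δp = 360 hPa = 36000 Pa, q̄ = 0.00033 kg/kg → 0.00033 × 36000 / 9.8 = 1.21 mm
Layer 390–300 hPa: Δp = 90 hPa = 9000 Pa, q̄ = 0.00041 kg/kg → 0.00041 × 9000 / 9.8 = 0.38 mm
PW = 4.24 + 1.91 + 1.21 + 0.38 = 7.74 ≈ 7.7 mm.

PW ≈ 7.7 mm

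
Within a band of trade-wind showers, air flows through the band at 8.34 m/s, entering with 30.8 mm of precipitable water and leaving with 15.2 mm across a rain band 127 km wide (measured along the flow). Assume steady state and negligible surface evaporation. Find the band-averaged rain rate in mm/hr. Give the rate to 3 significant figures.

Column moisture flux per unit crosswind length is F = V × PW.
Inflow: F_in = 8.34 × 30.8 = 256.872 mm·m/s
Outflow: F_out = 8.34 × 15.2 = 126.768 mm·m/s
Steady-state rate R = (F_in − F_out)/L = (256.872 − 126.768) / 127000 m = 1.024e-03 mm/s.
R = 1.024e-03 × 3600 = 3.69 mm/hr.

R ≈ 3.69 mm/hr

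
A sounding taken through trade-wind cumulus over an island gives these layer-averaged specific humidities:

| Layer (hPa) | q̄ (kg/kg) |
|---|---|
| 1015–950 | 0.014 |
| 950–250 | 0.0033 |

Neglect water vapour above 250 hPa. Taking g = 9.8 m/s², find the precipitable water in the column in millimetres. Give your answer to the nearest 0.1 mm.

Precipitable water is the column-integrated vapour mass per unit area: PW = (1/g) Σ q̄ Δp, with q in kg/kg and Δp in Pa (1 kg/m² of water = 1 mm).
Layer 1015–950 hPa: Δp = 65 hPa = 6500 Pa, q̄ = 0.014 kg/kg → 0.014 × 6500 / 9.8 = 9.29 mm
Layer 950–250 hPa: Δp = 700 hPa = 70000 Pa, q̄ = 0.0033 kg/kg → 0.0033 × 70000 / 9.8 = 23.57 mm
PW = 9.29 + 23.57 = 32.86 ≈ 32.9 mm.

PW ≈ 32.9 mm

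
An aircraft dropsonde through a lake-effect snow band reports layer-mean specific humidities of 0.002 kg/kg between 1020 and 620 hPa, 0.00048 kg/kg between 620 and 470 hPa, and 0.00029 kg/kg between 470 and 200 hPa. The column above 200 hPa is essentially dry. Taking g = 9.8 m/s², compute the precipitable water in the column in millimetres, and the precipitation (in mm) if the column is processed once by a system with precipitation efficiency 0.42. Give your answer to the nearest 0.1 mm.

Precipitable water is the column-integrated vapour mass per unit area: PW = (1/g) Σ q̄ Δp, with q in kg/kg and Δp in Pa (1 kg/m² of water = 1 mm).
Layer 1020–620 hPa: Δp = 400 hPa = 40000 Pa, q̄ = 0.002 kg/kg → 0.002 × 40000 / 9.8 = 8.16 mm
Layer 620–470 hPa: Δp = 150 hPa = 15000 Pa, q̄ = 0.00048 kg/kg → 0.00048 × 15000 / 9.8 = 0.73 mm
Layer 470–200 hPa: Δp = 270 hPa = 27000 Pa, q̄ = 0.00029 kg/kg → 0.00029 × 27000 / 9.8 = 0.80 mm
PW = 8.16 + 0.73 + 0.80 = 9.69 ≈ 9.7 mm.
Precipitation = ε × PW = 0.42 × 9.7 = 4.1 mm.

PW ≈ 9.7 mm; precipitation ≈ 4.1 mm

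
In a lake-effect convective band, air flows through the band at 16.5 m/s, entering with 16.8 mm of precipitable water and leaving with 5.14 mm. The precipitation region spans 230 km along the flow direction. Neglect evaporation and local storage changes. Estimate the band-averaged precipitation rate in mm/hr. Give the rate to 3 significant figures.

R ≈ 3.01 mm/hr

Column moisture flux per unit crosswind length is F = V × PW.
Inflow: F_in = 16.5 × 16.8 = 277.2 mm·m/s
Outflow: F_out = 16.5 × 5.14 = 84.81 mm·m/s
Steady-state rate R = (F_in − F_out)/L = (277.2 − 84.81) / 230000 m = 8.365e-04 mm/s.
R = 8.365e-04 × 3600 = 3.01 mm/hr.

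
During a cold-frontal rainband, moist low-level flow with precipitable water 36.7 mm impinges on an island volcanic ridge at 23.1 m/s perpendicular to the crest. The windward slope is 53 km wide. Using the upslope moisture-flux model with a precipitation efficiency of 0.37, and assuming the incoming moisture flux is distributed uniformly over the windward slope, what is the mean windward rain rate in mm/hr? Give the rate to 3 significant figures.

R ≈ 21.3 mm/hr

Incoming column moisture flux per unit ridge length: F = V × PW = 23.1 × 36.7 = 847.77 mm·m/s.
Spread over the 53 km slope with efficiency ε = 0.37: R = ε·F/W = 0.37 × 847.77 / 53000 m = 5.918e-03 mm/s.
R = 5.918e-03 × 3600 = 21.3 mm/hr.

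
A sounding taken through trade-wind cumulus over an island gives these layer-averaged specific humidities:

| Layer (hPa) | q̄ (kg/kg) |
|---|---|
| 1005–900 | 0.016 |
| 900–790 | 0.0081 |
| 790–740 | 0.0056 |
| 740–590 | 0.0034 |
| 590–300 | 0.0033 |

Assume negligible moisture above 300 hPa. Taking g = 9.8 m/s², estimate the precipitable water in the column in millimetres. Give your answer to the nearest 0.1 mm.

Precipitable water is the column-integrated vapour mass per unit area: PW = (1/g) Σ q̄ Δp, with q in kg/kg and Δp in Pa (1 kg/m² of water = 1 mm).
Layer 1005–900 hPa: Δp = 105 hPa = 10500 Pa, q̄ = 0.016 kg/kg → 0.016 × 10500 / 9.8 = 17.14 mm
Layer 900–790 hPa: Δp = 110 hPa = 11000 Pa, q̄ = 0.0081 kg/kg → 0.0081 × 11000 / 9.8 = 9.09 mm
Layer 790–740 hPa: Δp = 50 hPa = 5000 Pa, q̄ = 0.0056 kg/kg → 0.0056 × 5000 / 9.8 = 2.86 mm
Layer 740–590 hPa: Δp = 150 hPa = 15000 Pa, q̄ = 0.0034 kg/kg → 0.0034 × 15000 / 9.8 = 5.20 mm
Layer 590–300 hPa: Δp = 290 hPa = 29000 Pa, q̄ = 0.0033 kg/kg → 0.0033 × 29000 / 9.8 = 9.77 mm
PW = 17.14 + 9.09 + 2.86 + 5.20 + 9.77 = 44.06 ≈ 44.1 mm.

PW ≈ 44.1 mm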